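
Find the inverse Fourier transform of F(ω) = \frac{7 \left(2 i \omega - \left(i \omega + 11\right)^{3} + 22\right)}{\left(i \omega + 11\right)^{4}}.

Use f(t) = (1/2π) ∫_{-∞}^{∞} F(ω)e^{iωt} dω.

f(t) = 7 \left(t^{2} - 1\right) e^{- 11 t} u\left(t\right)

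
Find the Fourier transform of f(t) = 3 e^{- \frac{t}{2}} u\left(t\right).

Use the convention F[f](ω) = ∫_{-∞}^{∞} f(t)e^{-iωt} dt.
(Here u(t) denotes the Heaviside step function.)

F(ω) = \frac{6}{2 i \omega + 1}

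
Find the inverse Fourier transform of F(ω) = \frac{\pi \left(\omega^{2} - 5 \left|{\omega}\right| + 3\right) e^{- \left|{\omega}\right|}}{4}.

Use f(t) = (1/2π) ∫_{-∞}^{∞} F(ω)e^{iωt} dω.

f(t) = \frac{2 t^{4}}{\left(t^{2} + 1\right)^{3}}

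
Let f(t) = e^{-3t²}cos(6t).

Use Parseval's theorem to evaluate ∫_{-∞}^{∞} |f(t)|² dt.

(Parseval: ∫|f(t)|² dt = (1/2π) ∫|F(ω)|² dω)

∫|f(t)|² dt = \frac{\sqrt{6} \sqrt{\pi} \left(1 + e^{6}\right)}{12 e^{6}}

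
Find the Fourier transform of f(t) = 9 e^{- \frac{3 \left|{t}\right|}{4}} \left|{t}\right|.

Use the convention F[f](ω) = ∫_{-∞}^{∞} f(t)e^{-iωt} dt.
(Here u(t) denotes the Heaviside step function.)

F(ω) = \frac{288 \left(9 - 16 \omega^{2}\right)}{\left(16 \omega^{2} + 9\right)^{2}}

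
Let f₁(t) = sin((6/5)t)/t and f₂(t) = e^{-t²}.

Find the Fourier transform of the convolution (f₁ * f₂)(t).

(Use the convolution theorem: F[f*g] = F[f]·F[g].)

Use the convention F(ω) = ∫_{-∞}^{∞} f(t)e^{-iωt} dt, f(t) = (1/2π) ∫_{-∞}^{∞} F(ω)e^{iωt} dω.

F[f₁*f₂](ω) = \begin{cases} \pi^{\frac{3}{2}} e^{- \frac{\omega^{2}}{4}} & \text{for}\: \omega > - \frac{6}{5} \wedge \omega < \frac{6}{5} \\0 & \text{otherwise} \end{cases}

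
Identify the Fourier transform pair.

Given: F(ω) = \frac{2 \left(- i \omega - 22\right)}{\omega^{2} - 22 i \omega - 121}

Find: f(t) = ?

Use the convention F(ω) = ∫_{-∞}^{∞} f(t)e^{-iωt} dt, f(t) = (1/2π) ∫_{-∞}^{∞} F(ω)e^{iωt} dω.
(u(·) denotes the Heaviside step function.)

f(t) = 2 \left(11 t + 1\right) e^{- 11 t} u\left(t\right)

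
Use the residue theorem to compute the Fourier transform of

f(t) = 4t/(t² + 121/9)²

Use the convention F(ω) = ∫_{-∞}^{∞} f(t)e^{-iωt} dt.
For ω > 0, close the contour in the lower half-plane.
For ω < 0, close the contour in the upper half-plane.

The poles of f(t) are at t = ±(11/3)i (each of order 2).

Let g(z) = f(z)e^{-iωz}; for large |z| the factor e^{-iωz} decays in the lower half-plane when ω > 0 and in the upper half-plane when ω < 0.

Case ω > 0 (lower half-plane, clockwise contour ⇒ F(ω) = -2πi·ΣRes):
  Res_{z = - \frac{11 i}{3}} g(z) = \frac{3 \omega e^{- \frac{11 \omega}{3}}}{11} (pole of order 2)
  F(ω) = -2πi·ΣRes = - \frac{6 i \pi \omega e^{- \frac{11 \omega}{3}}}{11}

Case ω < 0 (upper half-plane, counterclockwise contour ⇒ F(ω) = +2πi·ΣRes):
  Res_{z = \frac{11 i}{3}} g(z) = - \frac{3 \omega e^{\frac{11 \omega}{3}}}{11} (pole of order 2)
  F(ω) = 2πi·ΣRes = - \frac{6 i \pi \omega e^{\frac{11 \omega}{3}}}{11}

Both cases combine into a single formula in |ω|:

F(ω) = - \frac{6 i \pi \omega e^{- \frac{11 \left|{\omega}\right|}{3}}}{11}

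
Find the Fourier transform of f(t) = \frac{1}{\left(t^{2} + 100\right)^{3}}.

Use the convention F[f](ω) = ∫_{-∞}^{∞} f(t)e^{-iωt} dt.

F(ω) = \frac{\pi \left(100 \omega^{2} + 30 \left|{\omega}\right| + 3\right) e^{- 10 \left|{\omega}\right|}}{800000}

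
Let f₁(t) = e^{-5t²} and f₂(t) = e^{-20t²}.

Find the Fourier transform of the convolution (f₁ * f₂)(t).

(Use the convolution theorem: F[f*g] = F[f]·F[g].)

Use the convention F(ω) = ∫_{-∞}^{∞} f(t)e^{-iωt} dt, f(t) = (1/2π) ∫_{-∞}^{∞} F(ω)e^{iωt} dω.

F[f₁*f₂](ω) = \frac{\pi e^{- \frac{\omega^{2}}{16}}}{10}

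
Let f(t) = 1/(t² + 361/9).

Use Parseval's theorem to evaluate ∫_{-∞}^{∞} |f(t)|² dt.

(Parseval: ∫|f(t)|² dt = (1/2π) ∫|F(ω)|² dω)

∫|f(t)|² dt = \frac{27 \pi}{13718}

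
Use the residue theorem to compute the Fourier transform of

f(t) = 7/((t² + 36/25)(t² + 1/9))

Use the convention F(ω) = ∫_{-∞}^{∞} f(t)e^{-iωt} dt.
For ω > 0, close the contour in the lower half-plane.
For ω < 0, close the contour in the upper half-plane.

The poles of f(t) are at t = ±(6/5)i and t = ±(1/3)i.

Let g(z) = f(z)e^{-iωz}; for large |z| the factor e^{-iωz} decays in the lower half-plane when ω > 0 and in the upper half-plane when ω < 0.

Case ω > 0 (lower half-plane, clockwise contour ⇒ F(ω) = -2πi·ΣRes):
  Res_{z = - \frac{6 i}{5}} g(z) = - \frac{2625 i e^{- \frac{6 \omega}{5}}}{1196}
  Res_{z = - \frac{i}{3}} g(z) = \frac{4725 i e^{- \frac{\omega}{3}}}{598}
  F(ω) = -2πi·ΣRes = \frac{4725 \pi e^{- \frac{\omega}{3}}}{299} - \frac{2625 \pi e^{- \frac{6 \omega}{5}}}{598}

Case ω < 0 (upper half-plane, counterclockwise contour ⇒ F(ω) = +2πi·ΣRes):
  Res_{z = \frac{6 i}{5}} g(z) = \frac{2625 i e^{\frac{6 \omega}{5}}}{1196}
  Res_{z = \frac{i}{3}} g(z) = - \frac{4725 i e^{\frac{\omega}{3}}}{598}
  F(ω) = 2πi·ΣRes = \frac{525 \pi \left(- 5 e^{\frac{6 \omega}{5}} + 18 e^{\frac{\omega}{3}}\right)}{598}

Both cases combine into a single formula in |ω|:

F(ω) = \frac{4725 \pi e^{- \frac{\left|{\omega}\right|}{3}}}{299} - \frac{2625 \pi e^{- \frac{6 \left|{\omega}\right|}{5}}}{598}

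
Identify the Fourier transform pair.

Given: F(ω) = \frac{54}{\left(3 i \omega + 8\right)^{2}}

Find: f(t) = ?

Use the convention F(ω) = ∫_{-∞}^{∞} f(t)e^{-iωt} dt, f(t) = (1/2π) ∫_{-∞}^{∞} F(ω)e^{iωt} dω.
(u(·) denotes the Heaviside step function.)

f(t) = 6 t e^{- \frac{8 t}{3}} u\left(t\right)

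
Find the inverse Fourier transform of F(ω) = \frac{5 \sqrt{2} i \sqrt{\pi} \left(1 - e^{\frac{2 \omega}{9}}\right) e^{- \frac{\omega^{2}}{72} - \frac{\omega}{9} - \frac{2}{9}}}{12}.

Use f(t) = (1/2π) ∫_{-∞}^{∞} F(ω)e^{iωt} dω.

f(t) = 5 e^{- 18 t^{2}} \sin{\left(4 t \right)}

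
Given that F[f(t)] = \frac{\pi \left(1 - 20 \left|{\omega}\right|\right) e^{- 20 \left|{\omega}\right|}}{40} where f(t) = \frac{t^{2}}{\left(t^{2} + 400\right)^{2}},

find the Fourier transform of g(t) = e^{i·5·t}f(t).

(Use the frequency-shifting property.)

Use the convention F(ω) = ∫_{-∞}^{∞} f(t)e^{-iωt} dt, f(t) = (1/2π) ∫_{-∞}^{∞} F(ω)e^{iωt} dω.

F[g](ω) = \frac{\pi \left(1 - 20 \left|{\omega - 5}\right|\right) e^{- 20 \left|{\omega - 5}\right|}}{40}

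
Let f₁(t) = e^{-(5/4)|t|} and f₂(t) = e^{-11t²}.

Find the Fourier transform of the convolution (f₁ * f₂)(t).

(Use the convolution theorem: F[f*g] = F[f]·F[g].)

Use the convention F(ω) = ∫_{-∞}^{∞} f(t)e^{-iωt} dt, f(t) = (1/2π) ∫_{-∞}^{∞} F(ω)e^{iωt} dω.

F[f₁*f₂](ω) = \frac{40 \sqrt{11} \sqrt{\pi} e^{- \frac{\omega^{2}}{44}}}{11 \left(16 \omega^{2} + 25\right)}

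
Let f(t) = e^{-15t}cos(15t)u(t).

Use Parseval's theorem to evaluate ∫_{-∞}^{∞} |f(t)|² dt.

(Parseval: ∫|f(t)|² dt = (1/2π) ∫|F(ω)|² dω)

∫|f(t)|² dt = \frac{1}{40}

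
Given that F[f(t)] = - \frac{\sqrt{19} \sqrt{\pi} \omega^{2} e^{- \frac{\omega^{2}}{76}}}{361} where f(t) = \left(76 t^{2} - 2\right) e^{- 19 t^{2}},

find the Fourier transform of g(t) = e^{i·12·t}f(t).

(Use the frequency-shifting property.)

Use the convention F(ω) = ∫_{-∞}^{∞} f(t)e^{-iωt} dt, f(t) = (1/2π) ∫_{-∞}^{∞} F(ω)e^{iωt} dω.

F[g](ω) = - \frac{\sqrt{19} \sqrt{\pi} \left(\omega - 12\right)^{2} e^{- \frac{\left(\omega - 12\right)^{2}}{76}}}{361}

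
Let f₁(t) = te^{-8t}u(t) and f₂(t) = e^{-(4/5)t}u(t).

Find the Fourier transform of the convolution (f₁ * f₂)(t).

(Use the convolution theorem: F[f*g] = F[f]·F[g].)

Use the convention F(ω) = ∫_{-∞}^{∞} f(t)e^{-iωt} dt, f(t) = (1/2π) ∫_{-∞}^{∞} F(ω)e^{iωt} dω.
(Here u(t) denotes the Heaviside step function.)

F[f₁*f₂](ω) = \frac{5}{\left(i \omega + 8\right)^{2} \left(5 i \omega + 4\right)}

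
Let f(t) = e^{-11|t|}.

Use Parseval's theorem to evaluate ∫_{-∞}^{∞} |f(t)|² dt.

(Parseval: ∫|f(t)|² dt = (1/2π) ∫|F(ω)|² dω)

∫|f(t)|² dt = \frac{1}{11}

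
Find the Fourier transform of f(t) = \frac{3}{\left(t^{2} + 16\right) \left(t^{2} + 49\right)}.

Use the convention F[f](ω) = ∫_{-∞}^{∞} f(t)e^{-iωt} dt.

F(ω) = \frac{\pi \left(7 e^{3 \left|{\omega}\right|} - 4\right) e^{- 7 \left|{\omega}\right|}}{308}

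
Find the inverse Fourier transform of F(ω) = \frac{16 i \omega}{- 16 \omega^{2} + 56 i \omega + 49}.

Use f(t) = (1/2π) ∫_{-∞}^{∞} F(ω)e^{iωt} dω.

f(t) = \left(1 - \frac{7 t}{4}\right) e^{- \frac{7 t}{4}} u\left(t\right)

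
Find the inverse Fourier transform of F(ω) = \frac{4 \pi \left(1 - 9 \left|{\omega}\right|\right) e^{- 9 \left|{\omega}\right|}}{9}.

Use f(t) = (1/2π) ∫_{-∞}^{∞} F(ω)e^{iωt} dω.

f(t) = \frac{8 t^{2}}{\left(t^{2} + 81\right)^{2}}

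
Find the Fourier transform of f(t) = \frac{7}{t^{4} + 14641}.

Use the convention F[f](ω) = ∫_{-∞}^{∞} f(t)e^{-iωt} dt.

F(ω) = \frac{7 \pi e^{- \frac{11 \sqrt{2} \left|{\omega}\right|}{2}} \sin{\left(\frac{11 \sqrt{2} \left|{\omega}\right|}{2} + \frac{\pi}{4} \right)}}{1331}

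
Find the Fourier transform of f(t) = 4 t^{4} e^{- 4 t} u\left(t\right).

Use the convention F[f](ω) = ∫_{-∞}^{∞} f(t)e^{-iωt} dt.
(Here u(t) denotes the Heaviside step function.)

F(ω) = \frac{96}{\left(i \omega + 4\right)^{5}}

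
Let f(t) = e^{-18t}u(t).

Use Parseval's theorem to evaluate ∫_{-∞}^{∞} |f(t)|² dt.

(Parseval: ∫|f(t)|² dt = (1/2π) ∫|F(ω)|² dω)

∫|f(t)|² dt = \frac{1}{36}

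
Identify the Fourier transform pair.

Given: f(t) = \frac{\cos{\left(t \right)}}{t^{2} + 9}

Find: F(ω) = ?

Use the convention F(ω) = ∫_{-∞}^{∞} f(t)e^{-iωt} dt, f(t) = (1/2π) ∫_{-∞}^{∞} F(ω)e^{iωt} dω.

F(ω) = \frac{\pi e^{- 3 \left|{\omega + 1}\right|}}{6} + \frac{\pi e^{- 3 \left|{\omega - 1}\right|}}{6}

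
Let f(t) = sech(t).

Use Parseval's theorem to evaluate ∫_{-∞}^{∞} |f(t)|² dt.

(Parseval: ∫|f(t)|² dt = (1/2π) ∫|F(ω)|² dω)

∫|f(t)|² dt = 2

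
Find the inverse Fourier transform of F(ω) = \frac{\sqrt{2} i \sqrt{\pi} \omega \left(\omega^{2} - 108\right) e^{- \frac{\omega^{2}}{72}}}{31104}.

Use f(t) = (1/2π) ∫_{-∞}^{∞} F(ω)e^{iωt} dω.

f(t) = 9 t^{3} e^{- 18 t^{2}}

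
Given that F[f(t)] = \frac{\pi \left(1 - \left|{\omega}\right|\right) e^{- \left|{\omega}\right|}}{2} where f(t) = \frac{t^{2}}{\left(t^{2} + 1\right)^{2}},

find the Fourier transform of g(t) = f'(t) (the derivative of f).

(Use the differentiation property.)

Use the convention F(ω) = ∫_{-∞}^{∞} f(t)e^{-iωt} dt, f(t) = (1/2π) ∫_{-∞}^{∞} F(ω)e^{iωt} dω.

F[g](ω) = \frac{i \pi \omega \left(1 - \left|{\omega}\right|\right) e^{- \left|{\omega}\right|}}{2}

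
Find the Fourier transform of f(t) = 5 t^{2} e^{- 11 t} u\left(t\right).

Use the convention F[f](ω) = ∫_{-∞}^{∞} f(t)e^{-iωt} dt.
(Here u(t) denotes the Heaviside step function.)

F(ω) = \frac{10}{\left(i \omega + 11\right)^{3}}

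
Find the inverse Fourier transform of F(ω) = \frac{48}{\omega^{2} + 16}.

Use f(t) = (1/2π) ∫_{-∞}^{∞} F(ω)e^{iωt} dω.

f(t) = 6 e^{- 4 \left|{t}\right|}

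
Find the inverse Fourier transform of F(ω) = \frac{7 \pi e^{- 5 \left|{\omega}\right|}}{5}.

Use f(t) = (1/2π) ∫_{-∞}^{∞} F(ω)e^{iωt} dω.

f(t) = \frac{7}{t^{2} + 25}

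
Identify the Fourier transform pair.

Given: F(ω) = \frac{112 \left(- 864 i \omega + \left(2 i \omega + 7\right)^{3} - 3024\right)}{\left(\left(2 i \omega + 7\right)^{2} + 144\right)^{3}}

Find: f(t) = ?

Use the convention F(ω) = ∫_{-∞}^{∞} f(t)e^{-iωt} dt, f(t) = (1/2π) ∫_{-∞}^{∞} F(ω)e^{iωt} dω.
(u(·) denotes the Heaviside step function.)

f(t) = 7 t^{2} e^{- \frac{7 t}{2}} \cos{\left(6 t \right)} u\left(t\right)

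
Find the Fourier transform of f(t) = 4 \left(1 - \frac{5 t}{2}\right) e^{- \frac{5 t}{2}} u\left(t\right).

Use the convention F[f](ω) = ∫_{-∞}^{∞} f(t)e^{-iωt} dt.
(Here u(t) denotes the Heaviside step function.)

F(ω) = \frac{16 i \omega}{- 4 \omega^{2} + 20 i \omega + 25}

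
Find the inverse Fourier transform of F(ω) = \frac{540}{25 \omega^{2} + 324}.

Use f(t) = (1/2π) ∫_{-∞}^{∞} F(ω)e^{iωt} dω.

f(t) = 3 e^{- \frac{18 \left|{t}\right|}{5}}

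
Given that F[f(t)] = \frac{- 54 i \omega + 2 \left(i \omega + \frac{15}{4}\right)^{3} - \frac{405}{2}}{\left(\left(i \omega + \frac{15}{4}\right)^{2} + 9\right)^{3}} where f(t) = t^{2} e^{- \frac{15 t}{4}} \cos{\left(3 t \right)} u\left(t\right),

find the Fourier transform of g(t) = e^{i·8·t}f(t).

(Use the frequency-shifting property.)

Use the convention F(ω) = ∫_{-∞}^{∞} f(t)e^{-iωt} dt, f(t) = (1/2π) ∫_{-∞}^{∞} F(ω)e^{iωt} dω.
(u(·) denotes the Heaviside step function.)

F[g](ω) = \frac{128 \left(1728 i \left(8 - \omega\right) + \left(4 i \left(\omega - 8\right) + 15\right)^{3} - 6480\right)}{\left(\left(4 i \left(\omega - 8\right) + 15\right)^{2} + 144\right)^{3}}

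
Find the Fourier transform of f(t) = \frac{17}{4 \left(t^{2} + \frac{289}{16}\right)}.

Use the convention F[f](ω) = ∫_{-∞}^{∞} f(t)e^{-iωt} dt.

F(ω) = \pi e^{- \frac{17 \left|{\omega}\right|}{4}}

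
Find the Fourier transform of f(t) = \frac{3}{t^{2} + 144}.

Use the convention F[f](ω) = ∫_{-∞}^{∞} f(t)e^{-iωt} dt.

F(ω) = \frac{\pi e^{- 12 \left|{\omega}\right|}}{4}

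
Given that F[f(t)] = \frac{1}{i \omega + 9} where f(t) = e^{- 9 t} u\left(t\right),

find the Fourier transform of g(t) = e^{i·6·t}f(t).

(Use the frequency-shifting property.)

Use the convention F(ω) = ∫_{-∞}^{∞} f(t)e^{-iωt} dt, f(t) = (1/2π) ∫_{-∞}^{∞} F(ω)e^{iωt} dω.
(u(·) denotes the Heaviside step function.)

F[g](ω) = \frac{1}{i \left(\omega - 6\right) + 9}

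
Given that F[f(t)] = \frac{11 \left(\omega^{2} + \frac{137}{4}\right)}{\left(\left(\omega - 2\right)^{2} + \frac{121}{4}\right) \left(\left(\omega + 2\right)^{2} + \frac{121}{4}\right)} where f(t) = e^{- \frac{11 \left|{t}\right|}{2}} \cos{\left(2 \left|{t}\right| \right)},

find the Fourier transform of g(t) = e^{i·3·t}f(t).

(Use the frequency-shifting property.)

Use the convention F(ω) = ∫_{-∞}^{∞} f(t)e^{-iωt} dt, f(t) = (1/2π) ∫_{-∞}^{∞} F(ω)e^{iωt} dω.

F[g](ω) = \frac{44 \left(4 \left(\omega - 3\right)^{2} + 137\right)}{\left(4 \left(\omega - 5\right)^{2} + 121\right) \left(4 \left(\omega - 1\right)^{2} + 121\right)}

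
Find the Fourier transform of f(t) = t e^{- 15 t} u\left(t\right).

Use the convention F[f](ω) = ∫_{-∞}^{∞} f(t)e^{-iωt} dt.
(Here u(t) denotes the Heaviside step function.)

F(ω) = \frac{1}{\left(i \omega + 15\right)^{2}}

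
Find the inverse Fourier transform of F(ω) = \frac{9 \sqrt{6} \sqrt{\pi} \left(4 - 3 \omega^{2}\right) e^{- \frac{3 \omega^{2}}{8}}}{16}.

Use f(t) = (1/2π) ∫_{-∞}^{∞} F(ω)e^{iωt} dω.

f(t) = 6 t^{2} e^{- \frac{2 t^{2}}{3}}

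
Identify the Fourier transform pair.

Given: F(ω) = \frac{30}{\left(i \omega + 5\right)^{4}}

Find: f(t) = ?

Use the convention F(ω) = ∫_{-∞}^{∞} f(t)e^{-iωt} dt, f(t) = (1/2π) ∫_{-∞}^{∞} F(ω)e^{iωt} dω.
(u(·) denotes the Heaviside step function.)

f(t) = 5 t^{3} e^{- 5 t} u\left(t\right)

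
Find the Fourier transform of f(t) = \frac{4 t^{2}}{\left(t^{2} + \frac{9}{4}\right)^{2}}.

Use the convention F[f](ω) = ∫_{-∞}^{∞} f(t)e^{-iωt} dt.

F(ω) = \frac{2 \pi \left(2 - 3 \left|{\omega}\right|\right) e^{- \frac{3 \left|{\omega}\right|}{2}}}{3}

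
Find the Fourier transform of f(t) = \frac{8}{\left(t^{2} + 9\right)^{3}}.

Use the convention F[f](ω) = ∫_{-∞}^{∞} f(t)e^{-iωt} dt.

F(ω) = \frac{\pi \left(3 \omega^{2} + 3 \left|{\omega}\right| + 1\right) e^{- 3 \left|{\omega}\right|}}{81}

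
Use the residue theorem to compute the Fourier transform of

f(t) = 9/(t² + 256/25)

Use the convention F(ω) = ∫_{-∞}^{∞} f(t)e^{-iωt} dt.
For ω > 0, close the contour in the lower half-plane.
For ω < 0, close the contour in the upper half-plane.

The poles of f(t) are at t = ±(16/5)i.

Let g(z) = f(z)e^{-iωz}; for large |z| the factor e^{-iωz} decays in the lower half-plane when ω > 0 and in the upper half-plane when ω < 0.

Case ω > 0 (lower half-plane, clockwise contour ⇒ F(ω) = -2πi·ΣRes):
  Res_{z = - \frac{16 i}{5}} g(z) = \frac{45 i e^{- \frac{16 \omega}{5}}}{32}
  F(ω) = -2πi·ΣRes = \frac{45 \pi e^{- \frac{16 \omega}{5}}}{16}

Case ω < 0 (upper half-plane, counterclockwise contour ⇒ F(ω) = +2πi·ΣRes):
  Res_{z = \frac{16 i}{5}} g(z) = - \frac{45 i e^{\frac{16 \omega}{5}}}{32}
  F(ω) = 2πi·ΣRes = \frac{45 \pi e^{\frac{16 \omega}{5}}}{16}

Both cases combine into a single formula in |ω|:

F(ω) = \frac{45 \pi e^{- \frac{16 \left|{\omega}\right|}{5}}}{16}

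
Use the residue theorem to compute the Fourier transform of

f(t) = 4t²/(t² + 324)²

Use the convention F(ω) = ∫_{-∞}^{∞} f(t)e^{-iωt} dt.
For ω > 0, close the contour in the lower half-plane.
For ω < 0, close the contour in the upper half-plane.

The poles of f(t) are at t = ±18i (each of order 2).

Let g(z) = f(z)e^{-iωz}; for large |z| the factor e^{-iωz} decays in the lower half-plane when ω > 0 and in the upper half-plane when ω < 0.

Case ω > 0 (lower half-plane, clockwise contour ⇒ F(ω) = -2πi·ΣRes):
  Res_{z = - 18 i} g(z) = i \left(\frac{1}{18} - \omega\right) e^{- 18 \omega} (pole of order 2)
  F(ω) = -2πi·ΣRes = \frac{\pi \left(1 - 18 \omega\right) e^{- 18 \omega}}{9}

Case ω < 0 (upper half-plane, counterclockwise contour ⇒ F(ω) = +2πi·ΣRes):
  Res_{z = 18 i} g(z) = i \left(- \omega - \frac{1}{18}\right) e^{18 \omega} (pole of order 2)
  F(ω) = 2πi·ΣRes = \frac{\pi \left(18 \omega + 1\right) e^{18 \omega}}{9}

Both cases combine into a single formula in |ω|:

F(ω) = \frac{\pi \left(1 - 18 \left|{\omega}\right|\right) e^{- 18 \left|{\omega}\right|}}{9}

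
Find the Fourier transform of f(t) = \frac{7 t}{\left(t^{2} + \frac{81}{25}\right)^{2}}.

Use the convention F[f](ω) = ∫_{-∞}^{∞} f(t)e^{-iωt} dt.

F(ω) = - \frac{35 i \pi \omega e^{- \frac{9 \left|{\omega}\right|}{5}}}{18}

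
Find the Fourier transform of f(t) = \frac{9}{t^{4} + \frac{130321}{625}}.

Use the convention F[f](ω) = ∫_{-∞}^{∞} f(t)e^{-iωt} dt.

F(ω) = \frac{1125 \pi e^{- \frac{19 \sqrt{2} \left|{\omega}\right|}{10}} \sin{\left(\frac{19 \sqrt{2} \left|{\omega}\right|}{10} + \frac{\pi}{4} \right)}}{6859}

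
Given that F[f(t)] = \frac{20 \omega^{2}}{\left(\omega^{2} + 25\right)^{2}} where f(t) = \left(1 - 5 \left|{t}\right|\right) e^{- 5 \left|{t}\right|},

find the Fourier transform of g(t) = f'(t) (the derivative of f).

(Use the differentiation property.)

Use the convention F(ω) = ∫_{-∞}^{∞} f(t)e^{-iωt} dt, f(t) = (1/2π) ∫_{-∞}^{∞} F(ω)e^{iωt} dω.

F[g](ω) = \frac{20 i \omega^{3}}{\left(\omega^{2} + 25\right)^{2}}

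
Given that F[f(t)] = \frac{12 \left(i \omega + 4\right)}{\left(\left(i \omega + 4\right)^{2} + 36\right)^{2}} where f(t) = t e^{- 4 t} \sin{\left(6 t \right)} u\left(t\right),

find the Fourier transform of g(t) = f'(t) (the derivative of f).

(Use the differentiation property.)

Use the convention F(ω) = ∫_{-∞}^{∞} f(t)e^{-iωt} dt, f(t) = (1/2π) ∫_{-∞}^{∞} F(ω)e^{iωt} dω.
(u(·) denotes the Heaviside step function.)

F[g](ω) = \frac{12 i \omega \left(i \omega + 4\right)}{\left(\left(i \omega + 4\right)^{2} + 36\right)^{2}}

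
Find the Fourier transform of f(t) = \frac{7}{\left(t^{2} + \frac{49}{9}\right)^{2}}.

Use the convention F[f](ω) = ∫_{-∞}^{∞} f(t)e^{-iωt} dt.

F(ω) = \frac{9 \pi \left(7 \left|{\omega}\right| + 3\right) e^{- \frac{7 \left|{\omega}\right|}{3}}}{98}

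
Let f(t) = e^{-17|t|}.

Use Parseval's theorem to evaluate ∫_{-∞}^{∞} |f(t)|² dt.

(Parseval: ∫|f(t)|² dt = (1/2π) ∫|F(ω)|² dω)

∫|f(t)|² dt = \frac{1}{17}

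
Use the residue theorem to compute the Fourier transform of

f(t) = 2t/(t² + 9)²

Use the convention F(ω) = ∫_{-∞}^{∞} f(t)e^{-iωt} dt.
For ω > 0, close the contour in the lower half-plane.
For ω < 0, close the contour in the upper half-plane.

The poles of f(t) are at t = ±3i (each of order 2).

Let g(z) = f(z)e^{-iωz}; for large |z| the factor e^{-iωz} decays in the lower half-plane when ω > 0 and in the upper half-plane when ω < 0.

Case ω > 0 (lower half-plane, clockwise contour ⇒ F(ω) = -2πi·ΣRes):
  Res_{z = - 3 i} g(z) = \frac{\omega e^{- 3 \omega}}{6} (pole of order 2)
  F(ω) = -2πi·ΣRes = - \frac{i \pi \omega e^{- 3 \omega}}{3}

Case ω < 0 (upper half-plane, counterclockwise contour ⇒ F(ω) = +2πi·ΣRes):
  Res_{z = 3 i} g(z) = - \frac{\omega e^{3 \omega}}{6} (pole of order 2)
  F(ω) = 2πi·ΣRes = - \frac{i \pi \omega e^{3 \omega}}{3}

Both cases combine into a single formula in |ω|:

F(ω) = - \frac{i \pi \omega e^{- 3 \left|{\omega}\right|}}{3}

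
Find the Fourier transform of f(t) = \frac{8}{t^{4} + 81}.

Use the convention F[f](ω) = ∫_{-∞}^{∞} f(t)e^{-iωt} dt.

F(ω) = \frac{8 \pi e^{- \frac{3 \sqrt{2} \left|{\omega}\right|}{2}} \sin{\left(\frac{3 \sqrt{2} \left|{\omega}\right|}{2} + \frac{\pi}{4} \right)}}{27}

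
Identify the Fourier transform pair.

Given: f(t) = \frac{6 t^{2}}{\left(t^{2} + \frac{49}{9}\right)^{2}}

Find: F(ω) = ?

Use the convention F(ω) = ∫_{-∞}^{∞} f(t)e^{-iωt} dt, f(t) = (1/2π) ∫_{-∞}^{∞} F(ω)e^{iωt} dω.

F(ω) = \frac{3 \pi \left(3 - 7 \left|{\omega}\right|\right) e^{- \frac{7 \left|{\omega}\right|}{3}}}{7}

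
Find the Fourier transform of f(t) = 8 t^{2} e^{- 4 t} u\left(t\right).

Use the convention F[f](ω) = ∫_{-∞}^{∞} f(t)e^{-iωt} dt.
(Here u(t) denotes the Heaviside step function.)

F(ω) = \frac{16}{\left(i \omega + 4\right)^{3}}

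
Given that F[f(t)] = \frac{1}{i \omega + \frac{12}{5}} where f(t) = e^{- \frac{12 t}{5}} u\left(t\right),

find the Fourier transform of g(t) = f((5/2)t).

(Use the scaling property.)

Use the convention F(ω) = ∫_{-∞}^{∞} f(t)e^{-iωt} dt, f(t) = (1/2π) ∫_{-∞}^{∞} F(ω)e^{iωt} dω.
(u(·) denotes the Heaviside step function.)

F[g](ω) = \frac{1}{i \omega + 6}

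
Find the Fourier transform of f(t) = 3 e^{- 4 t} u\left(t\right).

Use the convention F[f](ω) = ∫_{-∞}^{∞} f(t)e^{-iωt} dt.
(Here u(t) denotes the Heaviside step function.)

F(ω) = \frac{3}{i \omega + 4}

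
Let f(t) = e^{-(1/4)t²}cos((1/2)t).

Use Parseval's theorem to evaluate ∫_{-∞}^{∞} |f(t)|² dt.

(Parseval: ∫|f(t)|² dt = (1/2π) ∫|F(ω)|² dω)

∫|f(t)|² dt = \frac{\sqrt{2} \sqrt{\pi} \left(1 + e^{\frac{1}{2}}\right)}{2 e^{\frac{1}{2}}}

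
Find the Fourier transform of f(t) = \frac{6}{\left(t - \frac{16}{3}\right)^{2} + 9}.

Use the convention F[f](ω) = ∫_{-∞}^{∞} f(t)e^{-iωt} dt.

F(ω) = 2 \pi e^{- \frac{16 i \omega}{3} - 3 \left|{\omega}\right|}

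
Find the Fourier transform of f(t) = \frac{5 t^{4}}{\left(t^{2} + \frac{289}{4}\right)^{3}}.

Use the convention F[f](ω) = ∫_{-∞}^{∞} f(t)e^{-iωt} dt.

F(ω) = \frac{5 \pi \left(289 \omega^{2} - 170 \left|{\omega}\right| + 12\right) e^{- \frac{17 \left|{\omega}\right|}{2}}}{272}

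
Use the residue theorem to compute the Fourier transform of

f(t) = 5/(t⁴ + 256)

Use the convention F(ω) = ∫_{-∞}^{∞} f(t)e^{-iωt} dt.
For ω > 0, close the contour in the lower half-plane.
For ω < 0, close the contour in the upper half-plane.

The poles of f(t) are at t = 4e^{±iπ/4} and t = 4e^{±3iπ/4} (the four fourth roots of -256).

Let g(z) = f(z)e^{-iωz}; for large |z| the factor e^{-iωz} decays in the lower half-plane when ω > 0 and in the upper half-plane when ω < 0.

Case ω > 0 (lower half-plane, clockwise contour ⇒ F(ω) = -2πi·ΣRes):
  Res_{z = - 2 \sqrt{2} - 2 \sqrt{2} i} g(z) = \frac{5 \sqrt{2} i \left(1 - i\right) e^{2 \sqrt{2} \omega \left(-1 + i\right)}}{512}
  Res_{z = 2 \sqrt{2} - 2 \sqrt{2} i} g(z) = \frac{5 \sqrt{2} i \left(1 + i\right) e^{- 2 \sqrt{2} \omega \left(1 + i\right)}}{512}
  F(ω) = -2πi·ΣRes = \frac{5 \sqrt{2} \pi \left(1 - i\right) \left(e^{4 \sqrt{2} i \omega} + i\right) e^{- 2 \sqrt{2} \omega \left(1 + i\right)}}{256} = \frac{5 \pi e^{- 2 \sqrt{2} \omega} \sin{\left(2 \sqrt{2} \omega + \frac{\pi}{4} \right)}}{64}

Case ω < 0 (upper half-plane, counterclockwise contour ⇒ F(ω) = +2πi·ΣRes):
  Res_{z = 2 \sqrt{2} + 2 \sqrt{2} i} g(z) = \frac{5 \sqrt{2} i \left(-1 + i\right) e^{2 \sqrt{2} \omega \left(1 - i\right)}}{512}
  Res_{z = - 2 \sqrt{2} + 2 \sqrt{2} i} g(z) = \frac{5 \sqrt{2} \left(1 - i\right) e^{2 \sqrt{2} \omega \left(1 + i\right)}}{512}
  F(ω) = 2πi·ΣRes = - \frac{5 \sqrt{2} i \pi \left(i \left(1 - i\right) e^{2 \sqrt{2} \omega \left(1 - i\right)} - \left(1 - i\right) e^{2 \sqrt{2} \omega \left(1 + i\right)}\right)}{256} = \frac{5 \pi e^{2 \sqrt{2} \omega} \cos{\left(2 \sqrt{2} \omega + \frac{\pi}{4} \right)}}{64}

Both cases combine into a single formula in |ω|:

F(ω) = \frac{5 \pi e^{- 2 \sqrt{2} \left|{\omega}\right|} \sin{\left(2 \sqrt{2} \left|{\omega}\right| + \frac{\pi}{4} \right)}}{64}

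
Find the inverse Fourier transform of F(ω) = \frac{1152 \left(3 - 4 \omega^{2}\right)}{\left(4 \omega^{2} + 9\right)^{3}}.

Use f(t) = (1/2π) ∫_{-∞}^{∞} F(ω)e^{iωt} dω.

f(t) = 4 t^{2} e^{- \frac{3 \left|{t}\right|}{2}}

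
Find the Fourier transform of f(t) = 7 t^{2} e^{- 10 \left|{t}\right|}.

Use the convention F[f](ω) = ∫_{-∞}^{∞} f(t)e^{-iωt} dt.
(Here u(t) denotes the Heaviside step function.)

F(ω) = \frac{280 \left(100 - 3 \omega^{2}\right)}{\left(\omega^{2} + 100\right)^{3}}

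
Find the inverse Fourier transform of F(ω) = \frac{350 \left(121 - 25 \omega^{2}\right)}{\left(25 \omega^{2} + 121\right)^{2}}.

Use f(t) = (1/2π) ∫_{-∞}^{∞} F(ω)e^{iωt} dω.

f(t) = 7 e^{- \frac{11 \left|{t}\right|}{5}} \left|{t}\right|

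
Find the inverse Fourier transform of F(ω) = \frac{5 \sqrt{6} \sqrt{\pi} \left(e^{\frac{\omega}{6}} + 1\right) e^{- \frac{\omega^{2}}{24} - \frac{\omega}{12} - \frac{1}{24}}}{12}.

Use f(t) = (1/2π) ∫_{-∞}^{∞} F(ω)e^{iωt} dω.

f(t) = 5 e^{- 6 t^{2}} \cos{\left(t \right)}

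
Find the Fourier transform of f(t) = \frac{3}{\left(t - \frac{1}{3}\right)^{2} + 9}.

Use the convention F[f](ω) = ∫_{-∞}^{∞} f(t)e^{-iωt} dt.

F(ω) = \pi e^{- \frac{i \omega}{3} - 3 \left|{\omega}\right|}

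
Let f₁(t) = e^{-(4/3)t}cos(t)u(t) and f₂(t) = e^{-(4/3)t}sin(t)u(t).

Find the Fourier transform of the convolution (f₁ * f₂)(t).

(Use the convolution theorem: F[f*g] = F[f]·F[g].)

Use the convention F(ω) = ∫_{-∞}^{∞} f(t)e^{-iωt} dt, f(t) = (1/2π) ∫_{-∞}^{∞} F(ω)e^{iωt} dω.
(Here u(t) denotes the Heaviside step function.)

F[f₁*f₂](ω) = \frac{27 \left(3 i \omega + 4\right)}{\left(\left(3 i \omega + 4\right)^{2} + 9\right)^{2}}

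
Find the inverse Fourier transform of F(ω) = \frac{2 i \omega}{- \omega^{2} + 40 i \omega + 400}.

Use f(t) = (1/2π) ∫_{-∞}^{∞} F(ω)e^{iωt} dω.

f(t) = 2 \left(1 - 20 t\right) e^{- 20 t} u\left(t\right)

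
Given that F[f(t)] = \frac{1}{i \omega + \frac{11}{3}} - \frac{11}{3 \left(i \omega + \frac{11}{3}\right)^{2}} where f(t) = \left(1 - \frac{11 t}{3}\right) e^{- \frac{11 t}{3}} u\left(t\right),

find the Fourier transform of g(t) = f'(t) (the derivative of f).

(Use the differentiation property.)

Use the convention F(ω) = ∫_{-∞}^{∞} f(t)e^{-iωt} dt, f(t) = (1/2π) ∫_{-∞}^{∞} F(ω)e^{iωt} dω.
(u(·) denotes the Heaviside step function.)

F[g](ω) = \frac{9 \omega^{2}}{9 \omega^{2} - 66 i \omega - 121}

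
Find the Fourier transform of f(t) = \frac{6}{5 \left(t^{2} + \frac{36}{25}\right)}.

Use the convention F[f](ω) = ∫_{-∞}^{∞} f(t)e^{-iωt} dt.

F(ω) = \pi e^{- \frac{6 \left|{\omega}\right|}{5}}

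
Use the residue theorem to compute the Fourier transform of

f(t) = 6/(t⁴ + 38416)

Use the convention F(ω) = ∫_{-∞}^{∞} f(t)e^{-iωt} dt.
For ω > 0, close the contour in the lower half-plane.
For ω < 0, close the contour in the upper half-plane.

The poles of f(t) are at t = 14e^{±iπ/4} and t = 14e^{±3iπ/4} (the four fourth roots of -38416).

Let g(z) = f(z)e^{-iωz}; for large |z| the factor e^{-iωz} decays in the lower half-plane when ω > 0 and in the upper half-plane when ω < 0.

Case ω > 0 (lower half-plane, clockwise contour ⇒ F(ω) = -2πi·ΣRes):
  Res_{z = - 7 \sqrt{2} - 7 \sqrt{2} i} g(z) = \frac{3 \sqrt{2} i \left(1 - i\right) e^{7 \sqrt{2} \omega \left(-1 + i\right)}}{10976}
  Res_{z = 7 \sqrt{2} - 7 \sqrt{2} i} g(z) = \frac{3 \sqrt{2} i \left(1 + i\right) e^{- 7 \sqrt{2} \omega \left(1 + i\right)}}{10976}
  F(ω) = -2πi·ΣRes = \frac{3 \sqrt{2} \pi \left(1 - i\right) \left(e^{14 \sqrt{2} i \omega} + i\right) e^{- 7 \sqrt{2} \omega \left(1 + i\right)}}{5488} = \frac{3 \pi e^{- 7 \sqrt{2} \omega} \sin{\left(7 \sqrt{2} \omega + \frac{\pi}{4} \right)}}{1372}

Case ω < 0 (upper half-plane, counterclockwise contour ⇒ F(ω) = +2πi·ΣRes):
  Res_{z = 7 \sqrt{2} + 7 \sqrt{2} i} g(z) = \frac{3 \sqrt{2} i \left(-1 + i\right) e^{7 \sqrt{2} \omega \left(1 - i\right)}}{10976}
  Res_{z = - 7 \sqrt{2} + 7 \sqrt{2} i} g(z) = \frac{3 \sqrt{2} \left(1 - i\right) e^{7 \sqrt{2} \omega \left(1 + i\right)}}{10976}
  F(ω) = 2πi·ΣRes = - \frac{3 \sqrt{2} i \pi \left(i \left(1 - i\right) e^{7 \sqrt{2} \omega \left(1 - i\right)} - \left(1 - i\right) e^{7 \sqrt{2} \omega \left(1 + i\right)}\right)}{5488} = \frac{3 \pi e^{7 \sqrt{2} \omega} \cos{\left(7 \sqrt{2} \omega + \frac{\pi}{4} \right)}}{1372}

Both cases combine into a single formula in |ω|:

F(ω) = \frac{3 \pi e^{- 7 \sqrt{2} \left|{\omega}\right|} \sin{\left(7 \sqrt{2} \left|{\omega}\right| + \frac{\pi}{4} \right)}}{1372}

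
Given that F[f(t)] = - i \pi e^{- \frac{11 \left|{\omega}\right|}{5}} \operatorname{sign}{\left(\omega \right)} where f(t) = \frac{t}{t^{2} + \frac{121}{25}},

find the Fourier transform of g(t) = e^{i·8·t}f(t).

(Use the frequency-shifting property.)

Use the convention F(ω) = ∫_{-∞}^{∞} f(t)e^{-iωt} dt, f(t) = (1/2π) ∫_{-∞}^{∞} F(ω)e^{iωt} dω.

F[g](ω) = - i \pi e^{- \frac{11 \left|{\omega - 8}\right|}{5}} \operatorname{sign}{\left(\omega - 8 \right)}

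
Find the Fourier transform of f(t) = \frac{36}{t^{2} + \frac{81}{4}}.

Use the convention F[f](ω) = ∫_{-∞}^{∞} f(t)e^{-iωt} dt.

F(ω) = 8 \pi e^{- \frac{9 \left|{\omega}\right|}{2}}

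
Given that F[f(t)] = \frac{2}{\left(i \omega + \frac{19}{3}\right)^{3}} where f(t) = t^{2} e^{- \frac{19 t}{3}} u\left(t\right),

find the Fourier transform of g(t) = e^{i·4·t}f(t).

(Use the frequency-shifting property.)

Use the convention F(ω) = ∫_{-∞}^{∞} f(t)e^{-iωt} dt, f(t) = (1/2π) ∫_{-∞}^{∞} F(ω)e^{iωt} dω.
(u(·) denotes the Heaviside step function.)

F[g](ω) = \frac{54}{\left(3 i \left(\omega - 4\right) + 19\right)^{3}}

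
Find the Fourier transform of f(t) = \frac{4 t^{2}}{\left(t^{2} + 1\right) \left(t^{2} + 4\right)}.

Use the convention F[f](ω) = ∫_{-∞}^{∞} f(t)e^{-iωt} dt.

F(ω) = \frac{4 \pi \left(2 - e^{\left|{\omega}\right|}\right) e^{- 2 \left|{\omega}\right|}}{3}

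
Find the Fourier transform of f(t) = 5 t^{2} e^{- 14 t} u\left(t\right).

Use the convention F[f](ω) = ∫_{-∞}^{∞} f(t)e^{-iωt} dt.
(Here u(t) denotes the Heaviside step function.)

F(ω) = \frac{10}{\left(i \omega + 14\right)^{3}}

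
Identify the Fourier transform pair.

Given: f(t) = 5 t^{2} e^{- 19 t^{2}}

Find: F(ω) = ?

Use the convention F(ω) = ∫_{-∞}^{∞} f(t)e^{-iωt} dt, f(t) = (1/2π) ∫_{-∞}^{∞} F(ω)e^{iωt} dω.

F(ω) = \frac{5 \sqrt{19} \sqrt{\pi} \left(38 - \omega^{2}\right) e^{- \frac{\omega^{2}}{76}}}{27436}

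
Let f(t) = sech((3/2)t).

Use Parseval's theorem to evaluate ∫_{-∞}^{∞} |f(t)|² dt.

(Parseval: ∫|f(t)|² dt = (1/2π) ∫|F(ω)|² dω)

∫|f(t)|² dt = \frac{4}{3}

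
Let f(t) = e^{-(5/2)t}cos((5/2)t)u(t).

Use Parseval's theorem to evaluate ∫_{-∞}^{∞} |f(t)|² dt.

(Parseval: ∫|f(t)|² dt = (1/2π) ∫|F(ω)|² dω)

∫|f(t)|² dt = \frac{3}{20}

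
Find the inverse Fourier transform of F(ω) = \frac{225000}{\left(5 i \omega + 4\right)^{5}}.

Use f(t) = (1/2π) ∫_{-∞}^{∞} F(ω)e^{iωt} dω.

f(t) = 3 t^{4} e^{- \frac{4 t}{5}} u\left(t\right)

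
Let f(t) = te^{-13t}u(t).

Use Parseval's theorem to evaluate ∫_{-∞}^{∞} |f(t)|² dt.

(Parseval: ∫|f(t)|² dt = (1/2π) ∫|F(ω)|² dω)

∫|f(t)|² dt = \frac{1}{8788}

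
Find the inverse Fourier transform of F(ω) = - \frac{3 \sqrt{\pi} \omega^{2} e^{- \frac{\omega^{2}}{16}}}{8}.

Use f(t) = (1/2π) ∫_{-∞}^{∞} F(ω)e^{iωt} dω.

f(t) = 3 \left(16 t^{2} - 2\right) e^{- 4 t^{2}}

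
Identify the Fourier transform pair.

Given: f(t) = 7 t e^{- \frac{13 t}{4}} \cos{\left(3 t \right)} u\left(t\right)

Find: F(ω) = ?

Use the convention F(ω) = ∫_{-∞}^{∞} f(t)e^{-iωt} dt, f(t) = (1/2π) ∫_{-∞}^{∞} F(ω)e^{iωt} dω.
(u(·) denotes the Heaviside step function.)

F(ω) = \frac{112 \left(\left(4 i \omega + 13\right)^{2} - 144\right)}{\left(\left(4 i \omega + 13\right)^{2} + 144\right)^{2}}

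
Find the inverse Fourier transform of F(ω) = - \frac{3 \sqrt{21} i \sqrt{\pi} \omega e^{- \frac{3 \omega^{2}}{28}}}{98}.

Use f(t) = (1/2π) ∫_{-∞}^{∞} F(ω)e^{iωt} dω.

f(t) = t e^{- \frac{7 t^{2}}{3}}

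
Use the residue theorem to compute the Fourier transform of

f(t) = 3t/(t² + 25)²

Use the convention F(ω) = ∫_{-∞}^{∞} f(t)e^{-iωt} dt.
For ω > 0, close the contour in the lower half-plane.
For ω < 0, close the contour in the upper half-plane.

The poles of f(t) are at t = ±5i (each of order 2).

Let g(z) = f(z)e^{-iωz}; for large |z| the factor e^{-iωz} decays in the lower half-plane when ω > 0 and in the upper half-plane when ω < 0.

Case ω > 0 (lower half-plane, clockwise contour ⇒ F(ω) = -2πi·ΣRes):
  Res_{z = - 5 i} g(z) = \frac{3 \omega e^{- 5 \omega}}{20} (pole of order 2)
  F(ω) = -2πi·ΣRes = - \frac{3 i \pi \omega e^{- 5 \omega}}{10}

Case ω < 0 (upper half-plane, counterclockwise contour ⇒ F(ω) = +2πi·ΣRes):
  Res_{z = 5 i} g(z) = - \frac{3 \omega e^{5 \omega}}{20} (pole of order 2)
  F(ω) = 2πi·ΣRes = - \frac{3 i \pi \omega e^{5 \omega}}{10}

Both cases combine into a single formula in |ω|:

F(ω) = - \frac{3 i \pi \omega e^{- 5 \left|{\omega}\right|}}{10}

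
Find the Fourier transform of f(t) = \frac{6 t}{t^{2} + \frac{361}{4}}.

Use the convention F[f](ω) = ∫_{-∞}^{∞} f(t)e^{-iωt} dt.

F(ω) = - 6 i \pi e^{- \frac{19 \left|{\omega}\right|}{2}} \operatorname{sign}{\left(\omega \right)}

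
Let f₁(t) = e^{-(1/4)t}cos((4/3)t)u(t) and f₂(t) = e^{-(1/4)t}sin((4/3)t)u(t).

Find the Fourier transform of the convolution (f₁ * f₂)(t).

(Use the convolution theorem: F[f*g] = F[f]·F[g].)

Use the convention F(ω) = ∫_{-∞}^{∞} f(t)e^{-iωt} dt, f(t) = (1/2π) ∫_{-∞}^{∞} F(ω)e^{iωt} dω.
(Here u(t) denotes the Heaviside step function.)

F[f₁*f₂](ω) = \frac{6912 \left(4 i \omega + 1\right)}{\left(9 \left(4 i \omega + 1\right)^{2} + 256\right)^{2}}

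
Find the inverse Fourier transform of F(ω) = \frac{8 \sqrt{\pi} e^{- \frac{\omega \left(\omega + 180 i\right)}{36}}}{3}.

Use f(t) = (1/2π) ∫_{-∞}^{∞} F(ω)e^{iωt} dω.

f(t) = 8 e^{- 9 \left(t - 5\right)^{2}}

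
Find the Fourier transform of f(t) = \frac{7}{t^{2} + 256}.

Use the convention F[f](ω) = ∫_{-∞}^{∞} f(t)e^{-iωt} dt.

F(ω) = \frac{7 \pi e^{- 16 \left|{\omega}\right|}}{16}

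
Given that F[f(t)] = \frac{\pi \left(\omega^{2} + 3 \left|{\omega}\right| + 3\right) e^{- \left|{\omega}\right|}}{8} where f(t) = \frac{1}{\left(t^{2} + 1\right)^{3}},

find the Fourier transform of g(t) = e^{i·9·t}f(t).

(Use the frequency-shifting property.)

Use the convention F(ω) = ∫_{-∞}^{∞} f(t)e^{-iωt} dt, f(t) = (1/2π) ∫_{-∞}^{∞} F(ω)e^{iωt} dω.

F[g](ω) = \frac{\pi \left(\left(\omega - 9\right)^{2} + 3 \left|{\omega - 9}\right| + 3\right) e^{- \left|{\omega - 9}\right|}}{8}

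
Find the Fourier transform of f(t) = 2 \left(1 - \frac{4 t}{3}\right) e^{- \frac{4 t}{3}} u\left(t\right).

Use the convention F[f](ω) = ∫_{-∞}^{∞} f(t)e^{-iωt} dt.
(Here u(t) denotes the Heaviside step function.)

F(ω) = \frac{18 i \omega}{- 9 \omega^{2} + 24 i \omega + 16}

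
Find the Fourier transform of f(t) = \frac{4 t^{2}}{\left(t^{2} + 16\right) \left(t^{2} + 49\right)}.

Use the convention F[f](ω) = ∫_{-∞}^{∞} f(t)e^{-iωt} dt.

F(ω) = \frac{4 \pi \left(7 - 4 e^{3 \left|{\omega}\right|}\right) e^{- 7 \left|{\omega}\right|}}{33}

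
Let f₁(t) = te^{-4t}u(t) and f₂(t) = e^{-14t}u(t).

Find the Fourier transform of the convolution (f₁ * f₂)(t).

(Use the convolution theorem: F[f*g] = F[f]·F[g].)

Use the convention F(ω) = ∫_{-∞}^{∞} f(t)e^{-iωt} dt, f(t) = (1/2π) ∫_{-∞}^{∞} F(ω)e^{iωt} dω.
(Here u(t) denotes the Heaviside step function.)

F[f₁*f₂](ω) = \frac{1}{\left(i \omega + 4\right)^{2} \left(i \omega + 14\right)}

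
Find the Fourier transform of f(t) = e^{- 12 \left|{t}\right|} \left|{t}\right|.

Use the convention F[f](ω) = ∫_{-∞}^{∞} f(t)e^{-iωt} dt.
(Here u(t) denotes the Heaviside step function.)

F(ω) = \frac{2 \left(144 - \omega^{2}\right)}{\left(\omega^{2} + 144\right)^{2}}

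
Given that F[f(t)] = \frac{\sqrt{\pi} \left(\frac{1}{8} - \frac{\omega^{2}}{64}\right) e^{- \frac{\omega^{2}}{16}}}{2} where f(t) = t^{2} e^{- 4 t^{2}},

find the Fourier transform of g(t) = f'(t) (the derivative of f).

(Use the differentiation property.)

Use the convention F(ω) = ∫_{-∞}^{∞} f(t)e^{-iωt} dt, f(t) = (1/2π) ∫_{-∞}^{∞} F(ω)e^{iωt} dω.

F[g](ω) = \frac{i \sqrt{\pi} \omega \left(8 - \omega^{2}\right) e^{- \frac{\omega^{2}}{16}}}{128}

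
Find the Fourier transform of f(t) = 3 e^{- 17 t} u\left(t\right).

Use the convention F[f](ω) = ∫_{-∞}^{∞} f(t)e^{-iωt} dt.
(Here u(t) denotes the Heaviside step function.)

F(ω) = \frac{3}{i \omega + 17}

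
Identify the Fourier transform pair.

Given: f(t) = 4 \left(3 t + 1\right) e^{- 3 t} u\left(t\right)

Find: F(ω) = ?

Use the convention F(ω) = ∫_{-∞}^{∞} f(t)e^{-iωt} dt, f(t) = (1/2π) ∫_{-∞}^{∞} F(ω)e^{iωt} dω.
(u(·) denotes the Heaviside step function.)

F(ω) = \frac{4 \left(- i \omega - 6\right)}{\omega^{2} - 6 i \omega - 9}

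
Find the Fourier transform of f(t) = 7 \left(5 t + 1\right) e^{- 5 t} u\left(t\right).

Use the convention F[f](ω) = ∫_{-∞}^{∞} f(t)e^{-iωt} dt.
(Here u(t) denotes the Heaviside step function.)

F(ω) = \frac{7 \left(- i \omega - 10\right)}{\omega^{2} - 10 i \omega - 25}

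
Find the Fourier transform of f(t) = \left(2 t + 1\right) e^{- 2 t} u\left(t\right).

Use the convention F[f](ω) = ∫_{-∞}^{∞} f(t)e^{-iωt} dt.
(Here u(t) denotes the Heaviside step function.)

F(ω) = \frac{- i \omega - 4}{\omega^{2} - 4 i \omega - 4}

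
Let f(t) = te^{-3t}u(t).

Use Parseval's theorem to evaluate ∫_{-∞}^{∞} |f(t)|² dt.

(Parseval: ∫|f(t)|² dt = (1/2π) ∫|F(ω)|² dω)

∫|f(t)|² dt = \frac{1}{108}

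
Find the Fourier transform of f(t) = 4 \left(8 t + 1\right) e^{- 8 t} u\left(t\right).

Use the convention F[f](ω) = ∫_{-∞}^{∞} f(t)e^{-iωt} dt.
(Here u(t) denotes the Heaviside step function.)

F(ω) = \frac{4 \left(- i \omega - 16\right)}{\omega^{2} - 16 i \omega - 64}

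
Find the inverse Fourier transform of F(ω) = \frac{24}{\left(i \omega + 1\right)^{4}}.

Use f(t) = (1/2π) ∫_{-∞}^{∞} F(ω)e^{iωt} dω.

f(t) = 4 t^{3} e^{- t} u\left(t\right)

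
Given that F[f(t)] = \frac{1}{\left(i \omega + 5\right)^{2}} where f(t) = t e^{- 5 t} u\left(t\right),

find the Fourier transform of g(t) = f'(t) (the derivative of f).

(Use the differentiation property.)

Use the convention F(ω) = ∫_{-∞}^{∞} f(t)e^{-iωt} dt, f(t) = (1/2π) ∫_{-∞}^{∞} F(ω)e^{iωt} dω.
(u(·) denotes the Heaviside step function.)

F[g](ω) = \frac{i \omega}{\left(i \omega + 5\right)^{2}}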